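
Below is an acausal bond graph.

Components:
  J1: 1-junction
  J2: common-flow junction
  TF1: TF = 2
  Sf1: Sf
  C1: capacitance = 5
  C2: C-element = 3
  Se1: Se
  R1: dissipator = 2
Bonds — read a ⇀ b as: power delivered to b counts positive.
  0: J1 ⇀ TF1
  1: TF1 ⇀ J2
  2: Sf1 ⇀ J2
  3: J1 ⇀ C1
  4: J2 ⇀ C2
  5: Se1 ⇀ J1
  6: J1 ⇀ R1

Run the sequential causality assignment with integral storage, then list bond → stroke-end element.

b0 stroke at TF1
b1 stroke at J2
b2 stroke at Sf1
b3 stroke at J1
b4 stroke at J2
b5 stroke at J1
b6 stroke at J1

β2 |Sf1  (source Sf1 imposes f)
β5 |J1  (Se1 (Se) sets effort on bond)
β1 |J2  (1-jn J2 has f-setter on 2)
β4 |J2  (1-jn J2 has f-setter on 2)
β0 |TF1  (through TF1, causality passes straight; one stroke at TF1)
β3 |J1  (J1 flow already set via bond 0)
β6 |J1  (J1 flow already set via bond 0)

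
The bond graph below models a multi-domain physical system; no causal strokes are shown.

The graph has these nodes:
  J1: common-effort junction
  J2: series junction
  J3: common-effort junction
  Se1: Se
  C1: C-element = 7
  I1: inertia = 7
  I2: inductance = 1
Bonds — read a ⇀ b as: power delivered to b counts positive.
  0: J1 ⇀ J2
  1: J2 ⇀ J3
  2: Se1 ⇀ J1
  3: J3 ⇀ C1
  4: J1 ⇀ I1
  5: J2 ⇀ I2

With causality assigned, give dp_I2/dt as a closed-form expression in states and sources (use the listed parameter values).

dp_I2/dt = E_Se1 - q_C1/7

bond 2 stroke→J1  (Se1 (Se) sets effort on bond)
bond 0 stroke→J2  (J1: bond 2 brought effort, rest push out)
bond 4 stroke→I1  (0-jn J1 has e-setter on 2)
bond 3 stroke→J3  (C1: C, integral causality)
bond 1 stroke→J2  (0-jn J3 has e-setter on 3)
bond 5 stroke→I2  (J2 needs exactly one f-in)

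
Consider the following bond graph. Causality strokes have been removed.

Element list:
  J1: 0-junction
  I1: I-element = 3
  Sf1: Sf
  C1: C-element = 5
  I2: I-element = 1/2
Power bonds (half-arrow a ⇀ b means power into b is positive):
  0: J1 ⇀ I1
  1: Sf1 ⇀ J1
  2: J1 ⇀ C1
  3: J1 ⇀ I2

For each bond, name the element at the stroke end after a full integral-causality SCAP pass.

β1 |Sf1  (Sf1 fixes flow; stroke at Sf1)
β0 |I1  (I1: I, integral causality)
β2 |J1  (C1 outputs effort q/C1)
β3 |I2  (0-jn J1 has e-setter on 2)

b0 stroke→I1
b1 stroke→Sf1
b2 stroke→J1
b3 stroke→I2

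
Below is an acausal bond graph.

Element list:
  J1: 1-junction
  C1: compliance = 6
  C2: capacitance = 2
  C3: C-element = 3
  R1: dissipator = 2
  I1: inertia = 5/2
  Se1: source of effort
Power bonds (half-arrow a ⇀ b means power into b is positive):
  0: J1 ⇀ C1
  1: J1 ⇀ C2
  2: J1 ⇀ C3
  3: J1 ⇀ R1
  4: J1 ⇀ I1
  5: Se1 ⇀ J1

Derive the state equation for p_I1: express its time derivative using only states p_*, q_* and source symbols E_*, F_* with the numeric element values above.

dp_I1/dt = E_Se1 - 4*p_I1/5 - q_C1/6 - q_C2/2 - q_C3/3

β5 stroke→J1  (source Se1 imposes e)
β0 stroke→J1  (prefer integral on C1)
β1 stroke→J1  (prefer integral on C2)
β2 stroke→J1  (C3 integral (e out))
β4 stroke→I1  (I1: I, integral causality)
β3 stroke→J1  (1-jn J1 has f-setter on 4)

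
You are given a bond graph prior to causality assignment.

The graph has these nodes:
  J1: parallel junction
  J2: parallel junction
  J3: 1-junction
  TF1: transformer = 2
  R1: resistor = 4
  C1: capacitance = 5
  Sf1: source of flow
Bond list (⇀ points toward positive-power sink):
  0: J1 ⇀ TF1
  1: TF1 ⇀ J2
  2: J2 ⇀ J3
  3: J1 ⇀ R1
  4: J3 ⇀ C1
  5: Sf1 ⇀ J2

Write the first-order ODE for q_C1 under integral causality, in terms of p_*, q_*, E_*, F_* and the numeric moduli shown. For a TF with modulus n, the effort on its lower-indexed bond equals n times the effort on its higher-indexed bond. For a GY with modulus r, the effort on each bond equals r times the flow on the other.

b5 |Sf1  (Sf1 fixes flow; stroke at Sf1)
b4 |J3  (C1: C, integral causality)
b2 |J2  (J3: last free bond brings flow in)
b1 |TF1  (common-e at J2 fixed by 2)
b0 |J1  (TF TF1: opposite of bond 1)
b3 |R1  (J1: bond 0 brought effort, rest push out)

dq_C1/dt = F_Sf1 - q_C1/5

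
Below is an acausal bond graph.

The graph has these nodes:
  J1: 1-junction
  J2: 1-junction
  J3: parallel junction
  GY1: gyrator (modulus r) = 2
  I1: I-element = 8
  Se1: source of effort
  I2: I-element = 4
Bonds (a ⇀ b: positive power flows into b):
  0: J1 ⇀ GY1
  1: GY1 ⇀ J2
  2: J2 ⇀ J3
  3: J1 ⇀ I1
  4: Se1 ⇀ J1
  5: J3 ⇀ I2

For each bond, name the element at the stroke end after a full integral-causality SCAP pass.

bond 4 |J1  (source Se1 imposes e)
bond 3 |I1  (prefer integral on I1)
bond 0 |J1  (1-jn J1 has f-setter on 3)
bond 1 |J2  (GY GY1: same side as bond 0)
bond 2 |J3  (only one flow-in slot at J2)
bond 5 |I2  (J3 effort already set via bond 2)

#0 stroke at J1
#1 stroke at J2
#2 stroke at J3
#3 stroke at I1
#4 stroke at J1
#5 stroke at I2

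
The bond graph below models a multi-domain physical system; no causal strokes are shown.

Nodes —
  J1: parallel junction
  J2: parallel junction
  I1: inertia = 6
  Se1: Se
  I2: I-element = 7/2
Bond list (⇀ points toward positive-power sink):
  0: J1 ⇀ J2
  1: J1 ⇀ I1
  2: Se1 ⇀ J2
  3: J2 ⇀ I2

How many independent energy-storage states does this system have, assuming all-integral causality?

2  (I1, I2 all integral)

#2 stroke at J2  (Se1 fixes effort; stroke away)
#0 stroke at J1  (common-e at J2 fixed by 2)
#3 stroke at I2  (0-jn J2 has e-setter on 2)
#1 stroke at I1  (common-e at J1 fixed by 0)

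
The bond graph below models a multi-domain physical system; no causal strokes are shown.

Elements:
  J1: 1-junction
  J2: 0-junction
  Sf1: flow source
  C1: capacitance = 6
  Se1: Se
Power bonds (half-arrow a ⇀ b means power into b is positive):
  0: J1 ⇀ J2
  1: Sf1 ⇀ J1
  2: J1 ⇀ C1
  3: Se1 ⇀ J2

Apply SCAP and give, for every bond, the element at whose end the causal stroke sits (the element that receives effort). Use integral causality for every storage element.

β1 stroke→Sf1  (Sf1 (Sf) sets flow on bond)
β3 stroke→J2  (Se1: effort source, stroke at far end)
β0 stroke→J1  (J1 flow already set via bond 1)
β2 stroke→J1  (J1 flow already set via bond 1)

β0 stroke→J1
β1 stroke→Sf1
β2 stroke→J1
β3 stroke→J2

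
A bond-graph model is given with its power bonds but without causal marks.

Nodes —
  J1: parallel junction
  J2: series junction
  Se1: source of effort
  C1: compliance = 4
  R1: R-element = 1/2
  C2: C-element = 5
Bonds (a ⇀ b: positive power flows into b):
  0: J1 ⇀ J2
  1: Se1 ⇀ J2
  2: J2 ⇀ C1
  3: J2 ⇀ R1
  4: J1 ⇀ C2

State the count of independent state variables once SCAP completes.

2  (C1, C2 all integral)

b1 stroke at J2  (Se1: effort source, stroke at far end)
b2 stroke at J2  (C1 outputs effort q/C1)
b4 stroke at J1  (C2: C, integral causality)
b0 stroke at J2  (J1: bond 4 brought effort, rest push out)
b3 stroke at R1  (closing 1-jn rule on J2)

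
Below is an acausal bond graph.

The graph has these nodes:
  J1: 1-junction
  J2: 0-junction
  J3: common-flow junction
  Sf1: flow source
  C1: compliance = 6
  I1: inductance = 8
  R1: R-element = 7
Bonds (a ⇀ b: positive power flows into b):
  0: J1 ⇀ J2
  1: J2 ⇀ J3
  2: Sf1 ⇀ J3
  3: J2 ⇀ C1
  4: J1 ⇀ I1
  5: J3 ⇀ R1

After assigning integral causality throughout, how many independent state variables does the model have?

β2 stroke→Sf1  (Sf1 fixes flow; stroke at Sf1)
β1 stroke→J3  (J3: bond 2 brought flow, rest push out)
β5 stroke→J3  (1-jn J3 has f-setter on 2)
β3 stroke→J2  (C1 outputs effort q/C1)
β0 stroke→J1  (J2: bond 3 brought effort, rest push out)
β4 stroke→I1  (only one flow-in slot at J1)

2  (C1, I1 all integral)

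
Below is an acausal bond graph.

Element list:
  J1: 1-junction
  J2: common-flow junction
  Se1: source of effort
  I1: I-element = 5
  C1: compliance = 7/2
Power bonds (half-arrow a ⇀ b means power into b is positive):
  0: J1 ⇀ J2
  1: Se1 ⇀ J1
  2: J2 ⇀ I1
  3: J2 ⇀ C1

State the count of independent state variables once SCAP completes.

2  (C1, I1 all integral)

b1 →J1  (source Se1 imposes e)
b0 →J2  (J1 needs exactly one f-in)
b2 →I1  (I1: I, integral causality)
b3 →J2  (1-jn J2 has f-setter on 2)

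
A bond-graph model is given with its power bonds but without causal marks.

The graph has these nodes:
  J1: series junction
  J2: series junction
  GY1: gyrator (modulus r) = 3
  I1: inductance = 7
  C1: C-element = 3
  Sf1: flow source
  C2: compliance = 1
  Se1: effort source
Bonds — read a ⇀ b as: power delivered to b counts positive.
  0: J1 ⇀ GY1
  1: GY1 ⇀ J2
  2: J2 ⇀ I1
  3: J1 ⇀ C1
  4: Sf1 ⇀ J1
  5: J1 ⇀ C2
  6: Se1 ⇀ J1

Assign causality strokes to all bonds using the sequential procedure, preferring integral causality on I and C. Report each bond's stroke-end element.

b0 |J1
b1 |J2
b2 |I1
b3 |J1
b4 |Sf1
b5 |J1
b6 |J1

#4 stroke at Sf1  (Sf1: flow source, stroke at near end)
#6 stroke at J1  (Se1: effort source, stroke at far end)
#0 stroke at J1  (J1: bond 4 brought flow, rest push out)
#3 stroke at J1  (J1: bond 4 brought flow, rest push out)
#5 stroke at J1  (J1 flow already set via bond 4)
#1 stroke at J2  (GY GY1: same side as bond 0)
#2 stroke at I1  (closing 1-jn rule on J2)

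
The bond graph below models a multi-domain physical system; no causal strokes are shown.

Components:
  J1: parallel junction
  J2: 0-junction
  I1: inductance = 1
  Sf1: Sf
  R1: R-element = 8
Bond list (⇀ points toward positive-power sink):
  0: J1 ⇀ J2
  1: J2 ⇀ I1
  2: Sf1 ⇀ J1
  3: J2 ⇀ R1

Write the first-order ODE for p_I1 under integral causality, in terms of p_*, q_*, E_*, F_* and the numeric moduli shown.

dp_I1/dt = 8*F_Sf1 - 8*p_I1

bond 2 stroke at Sf1  (Sf1: flow source, stroke at near end)
bond 0 stroke at J1  (closing 0-jn rule on J1)
bond 1 stroke at I1  (I1: I, integral causality)
bond 3 stroke at J2  (J2 needs exactly one e-in)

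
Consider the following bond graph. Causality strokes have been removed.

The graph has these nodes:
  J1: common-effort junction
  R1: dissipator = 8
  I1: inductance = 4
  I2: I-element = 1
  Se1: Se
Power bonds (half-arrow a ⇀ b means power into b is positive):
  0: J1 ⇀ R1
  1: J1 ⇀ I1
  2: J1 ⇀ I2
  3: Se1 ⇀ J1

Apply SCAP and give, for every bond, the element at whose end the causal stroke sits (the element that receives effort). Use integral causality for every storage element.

b3 →J1  (Se1 fixes effort; stroke away)
b0 →R1  (common-e at J1 fixed by 3)
b1 →I1  (J1 effort already set via bond 3)
b2 →I2  (J1: bond 3 brought effort, rest push out)

bond 0 |R1
bond 1 |I1
bond 2 |I2
bond 3 |J1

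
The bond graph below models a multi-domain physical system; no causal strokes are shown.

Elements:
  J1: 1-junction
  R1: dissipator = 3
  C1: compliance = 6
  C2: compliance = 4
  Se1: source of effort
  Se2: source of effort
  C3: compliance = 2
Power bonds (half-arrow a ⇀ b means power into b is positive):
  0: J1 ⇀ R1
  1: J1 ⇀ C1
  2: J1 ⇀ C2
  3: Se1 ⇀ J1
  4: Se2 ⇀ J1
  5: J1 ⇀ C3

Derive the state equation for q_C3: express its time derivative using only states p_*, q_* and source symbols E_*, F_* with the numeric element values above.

dq_C3/dt = E_Se1/3 + E_Se2/3 - q_C1/18 - q_C2/12 - q_C3/6

bond 3 stroke→J1  (Se1 fixes effort; stroke away)
bond 4 stroke→J1  (Se2 (Se) sets effort on bond)
bond 1 stroke→J1  (C1 outputs effort q/C1)
bond 2 stroke→J1  (C2 integral (e out))
bond 5 stroke→J1  (C3 integral (e out))
bond 0 stroke→R1  (closing 1-jn rule on J1)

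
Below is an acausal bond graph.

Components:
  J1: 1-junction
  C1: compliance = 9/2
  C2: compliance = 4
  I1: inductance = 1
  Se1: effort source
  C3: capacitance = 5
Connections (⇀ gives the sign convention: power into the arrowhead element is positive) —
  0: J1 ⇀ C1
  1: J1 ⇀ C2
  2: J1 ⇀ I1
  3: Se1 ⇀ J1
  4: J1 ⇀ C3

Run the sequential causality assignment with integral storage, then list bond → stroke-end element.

b0 stroke→J1
b1 stroke→J1
b2 stroke→I1
b3 stroke→J1
b4 stroke→J1

bond 3 |J1  (Se1 (Se) sets effort on bond)
bond 0 |J1  (C1 integral (e out))
bond 1 |J1  (C2: C, integral causality)
bond 2 |I1  (I1 integral (f out))
bond 4 |J1  (J1: bond 2 brought flow, rest push out)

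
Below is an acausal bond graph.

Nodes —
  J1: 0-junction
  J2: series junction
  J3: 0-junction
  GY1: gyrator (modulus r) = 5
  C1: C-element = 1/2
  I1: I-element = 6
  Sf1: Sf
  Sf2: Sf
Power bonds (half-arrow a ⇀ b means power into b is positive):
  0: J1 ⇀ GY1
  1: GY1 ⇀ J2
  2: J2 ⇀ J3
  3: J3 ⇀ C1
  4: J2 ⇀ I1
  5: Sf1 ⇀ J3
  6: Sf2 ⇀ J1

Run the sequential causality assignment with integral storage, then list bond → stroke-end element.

β5 stroke at Sf1  (source Sf1 imposes f)
β6 stroke at Sf2  (source Sf2 imposes f)
β0 stroke at J1  (J1 needs exactly one e-in)
β1 stroke at J2  (GY GY1: same side as bond 0)
β3 stroke at J3  (C1: C, integral causality)
β2 stroke at J2  (J3: bond 3 brought effort, rest push out)
β4 stroke at I1  (J2 needs exactly one f-in)

#0 →J1
#1 →J2
#2 →J2
#3 →J3
#4 →I1
#5 →Sf1
#6 →Sf2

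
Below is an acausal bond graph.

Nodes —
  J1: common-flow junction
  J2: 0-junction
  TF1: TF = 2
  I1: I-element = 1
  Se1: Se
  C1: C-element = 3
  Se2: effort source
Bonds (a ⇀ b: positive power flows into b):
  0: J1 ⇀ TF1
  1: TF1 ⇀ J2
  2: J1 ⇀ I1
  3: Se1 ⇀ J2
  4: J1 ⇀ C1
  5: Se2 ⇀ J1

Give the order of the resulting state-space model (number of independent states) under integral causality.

2  (C1, I1 all integral)

b3 stroke→J2  (Se1: effort source, stroke at far end)
b5 stroke→J1  (Se2 fixes effort; stroke away)
b1 stroke→TF1  (J2 effort already set via bond 3)
b0 stroke→J1  (through TF1, causality passes straight; one stroke at TF1)
b2 stroke→I1  (prefer integral on I1)
b4 stroke→J1  (J1 flow already set via bond 2)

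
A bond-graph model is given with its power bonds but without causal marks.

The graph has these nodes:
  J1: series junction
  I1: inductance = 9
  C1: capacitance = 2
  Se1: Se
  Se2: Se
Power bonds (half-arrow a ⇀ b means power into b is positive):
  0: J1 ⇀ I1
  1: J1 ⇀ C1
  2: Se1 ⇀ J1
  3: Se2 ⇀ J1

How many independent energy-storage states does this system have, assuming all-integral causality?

b2 stroke→J1  (Se1 (Se) sets effort on bond)
b3 stroke→J1  (Se2 fixes effort; stroke away)
b0 stroke→I1  (I1 outputs flow p/I1)
b1 stroke→J1  (common-f at J1 fixed by 0)

2  (C1, I1 all integral)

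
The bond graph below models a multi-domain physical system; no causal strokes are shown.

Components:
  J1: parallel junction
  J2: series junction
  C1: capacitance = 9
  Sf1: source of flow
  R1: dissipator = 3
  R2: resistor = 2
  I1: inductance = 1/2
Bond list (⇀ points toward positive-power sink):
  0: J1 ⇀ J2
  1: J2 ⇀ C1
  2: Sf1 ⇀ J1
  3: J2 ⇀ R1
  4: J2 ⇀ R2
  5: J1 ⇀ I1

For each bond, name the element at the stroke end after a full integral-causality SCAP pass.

#2 →Sf1  (Sf1 fixes flow; stroke at Sf1)
#1 →J2  (C1: C, integral causality)
#5 →I1  (I1: I, integral causality)
#0 →J1  (only one effort-in slot at J1)
#3 →J2  (1-jn J2 has f-setter on 0)
#4 →J2  (common-f at J2 fixed by 0)

b0 |J1
b1 |J2
b2 |Sf1
b3 |J2
b4 |J2
b5 |I1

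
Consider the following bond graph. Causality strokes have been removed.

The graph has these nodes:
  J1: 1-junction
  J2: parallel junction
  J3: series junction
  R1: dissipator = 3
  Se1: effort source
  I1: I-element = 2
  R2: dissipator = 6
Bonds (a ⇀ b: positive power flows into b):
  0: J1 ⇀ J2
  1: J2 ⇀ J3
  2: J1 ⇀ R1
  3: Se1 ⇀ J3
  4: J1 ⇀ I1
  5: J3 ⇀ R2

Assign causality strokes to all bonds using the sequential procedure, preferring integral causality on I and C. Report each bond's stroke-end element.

#0 |J1
#1 |J2
#2 |J1
#3 |J3
#4 |I1
#5 |J3

bond 3 →J3  (Se1 (Se) sets effort on bond)
bond 4 →I1  (I1 outputs flow p/I1)
bond 0 →J1  (J1 flow already set via bond 4)
bond 2 →J1  (J1 flow already set via bond 4)
bond 1 →J2  (J2: last free bond brings effort in)
bond 5 →J3  (1-jn J3 has f-setter on 1)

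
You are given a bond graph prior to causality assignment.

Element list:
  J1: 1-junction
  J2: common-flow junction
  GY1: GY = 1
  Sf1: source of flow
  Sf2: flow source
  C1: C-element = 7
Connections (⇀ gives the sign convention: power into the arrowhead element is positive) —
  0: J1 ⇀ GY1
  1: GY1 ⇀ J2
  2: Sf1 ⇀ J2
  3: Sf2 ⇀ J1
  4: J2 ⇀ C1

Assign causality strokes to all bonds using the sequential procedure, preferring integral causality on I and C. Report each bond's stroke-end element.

#0 →J1
#1 →J2
#2 →Sf1
#3 →Sf2
#4 →J2

bond 2 stroke→Sf1  (source Sf1 imposes f)
bond 3 stroke→Sf2  (Sf2 fixes flow; stroke at Sf2)
bond 0 stroke→J1  (J1: bond 3 brought flow, rest push out)
bond 1 stroke→J2  (J2 flow already set via bond 2)
bond 4 stroke→J2  (J2: bond 2 brought flow, rest push out)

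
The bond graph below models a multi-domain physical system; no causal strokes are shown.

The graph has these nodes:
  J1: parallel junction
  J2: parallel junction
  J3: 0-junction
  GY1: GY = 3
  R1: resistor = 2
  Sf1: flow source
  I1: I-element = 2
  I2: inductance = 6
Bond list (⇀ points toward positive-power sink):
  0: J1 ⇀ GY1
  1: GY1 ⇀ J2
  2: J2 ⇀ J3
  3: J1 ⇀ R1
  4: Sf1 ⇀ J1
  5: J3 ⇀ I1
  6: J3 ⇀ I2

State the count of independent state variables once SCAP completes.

2  (I1, I2 all integral)

β4 stroke→Sf1  (Sf1 fixes flow; stroke at Sf1)
β5 stroke→I1  (prefer integral on I1)
β6 stroke→I2  (I2 integral (f out))
β2 stroke→J3  (closing 0-jn rule on J3)
β1 stroke→J2  (only one effort-in slot at J2)
β0 stroke→J1  (GY1: gyrator matches bond 1)
β3 stroke→R1  (common-e at J1 fixed by 0)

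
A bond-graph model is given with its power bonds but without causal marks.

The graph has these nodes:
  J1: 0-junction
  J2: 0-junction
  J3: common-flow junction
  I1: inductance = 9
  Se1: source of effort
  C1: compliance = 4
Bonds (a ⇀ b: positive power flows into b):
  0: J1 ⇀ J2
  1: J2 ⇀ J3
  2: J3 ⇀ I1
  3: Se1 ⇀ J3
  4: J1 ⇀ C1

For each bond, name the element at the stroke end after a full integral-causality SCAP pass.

β0 stroke at J2
β1 stroke at J3
β2 stroke at I1
β3 stroke at J3
β4 stroke at J1

β3 |J3  (Se1 fixes effort; stroke away)
β2 |I1  (I1: I, integral causality)
β1 |J3  (common-f at J3 fixed by 2)
β0 |J2  (only one effort-in slot at J2)
β4 |J1  (only one effort-in slot at J1)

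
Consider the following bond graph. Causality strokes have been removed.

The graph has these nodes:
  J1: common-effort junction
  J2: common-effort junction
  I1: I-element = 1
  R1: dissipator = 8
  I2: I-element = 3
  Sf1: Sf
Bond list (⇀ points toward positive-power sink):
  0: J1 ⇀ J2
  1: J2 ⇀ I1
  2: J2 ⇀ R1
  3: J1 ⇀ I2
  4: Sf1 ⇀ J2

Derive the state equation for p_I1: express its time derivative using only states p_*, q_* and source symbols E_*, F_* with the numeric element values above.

dp_I1/dt = 8*F_Sf1 - 8*p_I1 - 8*p_I2/3

b4 stroke at Sf1  (Sf1 (Sf) sets flow on bond)
b1 stroke at I1  (I1 integral (f out))
b3 stroke at I2  (I2: I, integral causality)
b0 stroke at J1  (J1: last free bond brings effort in)
b2 stroke at J2  (only one effort-in slot at J2)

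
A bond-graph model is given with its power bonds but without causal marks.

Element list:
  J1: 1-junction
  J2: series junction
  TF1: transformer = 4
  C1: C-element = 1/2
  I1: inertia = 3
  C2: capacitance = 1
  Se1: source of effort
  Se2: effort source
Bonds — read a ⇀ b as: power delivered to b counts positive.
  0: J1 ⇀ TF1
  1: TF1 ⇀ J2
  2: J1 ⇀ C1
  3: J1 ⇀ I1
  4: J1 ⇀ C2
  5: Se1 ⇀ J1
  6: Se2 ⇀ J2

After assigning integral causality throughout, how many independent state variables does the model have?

3  (C1, C2, I1 all integral)

β5 |J1  (source Se1 imposes e)
β6 |J2  (Se2 fixes effort; stroke away)
β1 |TF1  (only one flow-in slot at J2)
β0 |J1  (TF1: transformer flips bond 1)
β2 |J1  (C1 integral (e out))
β3 |I1  (prefer integral on I1)
β4 |J1  (common-f at J1 fixed by 3)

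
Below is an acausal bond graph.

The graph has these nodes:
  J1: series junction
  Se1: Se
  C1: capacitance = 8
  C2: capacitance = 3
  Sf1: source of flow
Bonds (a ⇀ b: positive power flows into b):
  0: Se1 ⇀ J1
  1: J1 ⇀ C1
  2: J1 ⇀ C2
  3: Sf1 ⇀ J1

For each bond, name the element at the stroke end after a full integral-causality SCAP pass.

bond 0 |J1
bond 1 |J1
bond 2 |J1
bond 3 |Sf1

β0 |J1  (Se1 fixes effort; stroke away)
β3 |Sf1  (Sf1 fixes flow; stroke at Sf1)
β1 |J1  (common-f at J1 fixed by 3)
β2 |J1  (J1: bond 3 brought flow, rest push out)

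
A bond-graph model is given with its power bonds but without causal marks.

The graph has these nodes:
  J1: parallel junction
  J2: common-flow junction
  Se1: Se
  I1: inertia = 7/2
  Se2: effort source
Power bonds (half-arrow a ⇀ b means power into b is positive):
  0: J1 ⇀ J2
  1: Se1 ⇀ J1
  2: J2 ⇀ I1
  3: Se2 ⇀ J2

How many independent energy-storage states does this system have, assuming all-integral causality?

1  (I1 all integral)

#1 stroke→J1  (Se1 fixes effort; stroke away)
#3 stroke→J2  (Se2 (Se) sets effort on bond)
#0 stroke→J2  (0-jn J1 has e-setter on 1)
#2 stroke→I1  (closing 1-jn rule on J2)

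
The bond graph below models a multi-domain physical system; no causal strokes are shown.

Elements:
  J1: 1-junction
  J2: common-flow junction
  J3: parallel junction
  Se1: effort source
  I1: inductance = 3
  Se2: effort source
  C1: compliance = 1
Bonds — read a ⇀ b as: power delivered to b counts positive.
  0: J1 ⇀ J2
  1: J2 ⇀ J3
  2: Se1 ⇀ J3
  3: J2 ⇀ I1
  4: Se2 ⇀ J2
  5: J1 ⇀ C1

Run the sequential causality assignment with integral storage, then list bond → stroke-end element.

β2 stroke at J3  (Se1 fixes effort; stroke away)
β4 stroke at J2  (Se2: effort source, stroke at far end)
β1 stroke at J2  (0-jn J3 has e-setter on 2)
β3 stroke at I1  (I1 outputs flow p/I1)
β0 stroke at J2  (J2 flow already set via bond 3)
β5 stroke at J1  (1-jn J1 has f-setter on 0)

β0 stroke at J2
β1 stroke at J2
β2 stroke at J3
β3 stroke at I1
β4 stroke at J2
β5 stroke at J1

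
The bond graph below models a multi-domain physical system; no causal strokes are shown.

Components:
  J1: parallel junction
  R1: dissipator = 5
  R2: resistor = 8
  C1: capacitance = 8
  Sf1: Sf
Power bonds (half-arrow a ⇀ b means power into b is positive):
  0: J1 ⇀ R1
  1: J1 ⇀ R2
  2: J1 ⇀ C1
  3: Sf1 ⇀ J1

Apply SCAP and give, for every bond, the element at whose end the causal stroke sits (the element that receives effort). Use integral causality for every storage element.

bond 0 stroke at R1
bond 1 stroke at R2
bond 2 stroke at J1
bond 3 stroke at Sf1

bond 3 stroke→Sf1  (source Sf1 imposes f)
bond 2 stroke→J1  (prefer integral on C1)
bond 0 stroke→R1  (0-jn J1 has e-setter on 2)
bond 1 stroke→R2  (0-jn J1 has e-setter on 2)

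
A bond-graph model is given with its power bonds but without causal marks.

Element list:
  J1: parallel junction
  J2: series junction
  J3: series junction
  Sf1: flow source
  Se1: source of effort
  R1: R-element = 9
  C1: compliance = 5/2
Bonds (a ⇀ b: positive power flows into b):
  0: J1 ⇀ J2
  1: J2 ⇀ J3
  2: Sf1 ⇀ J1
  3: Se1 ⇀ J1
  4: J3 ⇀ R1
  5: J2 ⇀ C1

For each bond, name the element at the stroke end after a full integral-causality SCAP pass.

bond 0 stroke at J2
bond 1 stroke at J3
bond 2 stroke at Sf1
bond 3 stroke at J1
bond 4 stroke at R1
bond 5 stroke at J2

bond 2 |Sf1  (Sf1 (Sf) sets flow on bond)
bond 3 |J1  (Se1 fixes effort; stroke away)
bond 0 |J2  (J1 effort already set via bond 3)
bond 5 |J2  (C1 integral (e out))
bond 1 |J3  (closing 1-jn rule on J2)
bond 4 |R1  (J3 needs exactly one f-in)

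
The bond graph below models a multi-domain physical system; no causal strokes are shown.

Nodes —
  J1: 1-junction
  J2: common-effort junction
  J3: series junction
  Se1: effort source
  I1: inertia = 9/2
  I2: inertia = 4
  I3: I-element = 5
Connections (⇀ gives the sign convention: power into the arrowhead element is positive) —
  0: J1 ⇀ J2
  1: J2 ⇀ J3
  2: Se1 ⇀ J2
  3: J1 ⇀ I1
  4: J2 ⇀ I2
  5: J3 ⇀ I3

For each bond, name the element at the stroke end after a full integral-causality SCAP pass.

β2 stroke at J2  (Se1 (Se) sets effort on bond)
β0 stroke at J1  (0-jn J2 has e-setter on 2)
β1 stroke at J3  (common-e at J2 fixed by 2)
β4 stroke at I2  (J2: bond 2 brought effort, rest push out)
β5 stroke at I3  (only one flow-in slot at J3)
β3 stroke at I1  (only one flow-in slot at J1)

b0 →J1
b1 →J3
b2 →J2
b3 →I1
b4 →I2
b5 →I3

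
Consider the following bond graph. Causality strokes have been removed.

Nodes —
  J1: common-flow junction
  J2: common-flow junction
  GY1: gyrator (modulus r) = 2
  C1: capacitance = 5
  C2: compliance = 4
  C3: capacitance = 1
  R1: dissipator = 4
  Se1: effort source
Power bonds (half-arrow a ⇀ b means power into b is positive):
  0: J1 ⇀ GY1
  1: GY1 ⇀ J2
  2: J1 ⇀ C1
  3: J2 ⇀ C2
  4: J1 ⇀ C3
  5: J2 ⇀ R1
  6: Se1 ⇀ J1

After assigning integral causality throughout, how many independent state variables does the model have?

3  (C1, C2, C3 all integral)

b6 |J1  (Se1 (Se) sets effort on bond)
b2 |J1  (C1: C, integral causality)
b3 |J2  (prefer integral on C2)
b4 |J1  (C3 integral (e out))
b0 |GY1  (J1 needs exactly one f-in)
b1 |GY1  (GY1: gyrator matches bond 0)
b5 |J2  (common-f at J2 fixed by 1)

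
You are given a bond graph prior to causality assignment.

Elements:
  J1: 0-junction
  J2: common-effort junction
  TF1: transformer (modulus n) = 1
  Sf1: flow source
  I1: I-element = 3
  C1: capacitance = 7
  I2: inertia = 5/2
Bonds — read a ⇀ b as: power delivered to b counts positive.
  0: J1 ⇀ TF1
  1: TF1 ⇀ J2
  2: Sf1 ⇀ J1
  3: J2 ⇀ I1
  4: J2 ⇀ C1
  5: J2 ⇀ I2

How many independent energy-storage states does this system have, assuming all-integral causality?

bond 2 stroke at Sf1  (Sf1: flow source, stroke at near end)
bond 0 stroke at J1  (J1: last free bond brings effort in)
bond 1 stroke at TF1  (TF1 one-in-one-out from 0)
bond 3 stroke at I1  (prefer integral on I1)
bond 4 stroke at J2  (C1 outputs effort q/C1)
bond 5 stroke at I2  (J2 effort already set via bond 4)

3  (C1, I1, I2 all integral)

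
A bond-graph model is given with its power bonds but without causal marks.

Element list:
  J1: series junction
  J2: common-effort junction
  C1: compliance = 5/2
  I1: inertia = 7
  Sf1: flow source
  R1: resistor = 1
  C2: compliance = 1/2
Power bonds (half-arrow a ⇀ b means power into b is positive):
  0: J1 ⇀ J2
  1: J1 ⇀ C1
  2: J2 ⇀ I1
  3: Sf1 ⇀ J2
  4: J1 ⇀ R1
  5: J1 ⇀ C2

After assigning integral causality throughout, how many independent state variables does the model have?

3  (C1, C2, I1 all integral)

bond 3 |Sf1  (Sf1 (Sf) sets flow on bond)
bond 1 |J1  (C1 outputs effort q/C1)
bond 2 |I1  (I1 integral (f out))
bond 0 |J2  (J2: last free bond brings effort in)
bond 4 |J1  (J1 flow already set via bond 0)
bond 5 |J1  (1-jn J1 has f-setter on 0)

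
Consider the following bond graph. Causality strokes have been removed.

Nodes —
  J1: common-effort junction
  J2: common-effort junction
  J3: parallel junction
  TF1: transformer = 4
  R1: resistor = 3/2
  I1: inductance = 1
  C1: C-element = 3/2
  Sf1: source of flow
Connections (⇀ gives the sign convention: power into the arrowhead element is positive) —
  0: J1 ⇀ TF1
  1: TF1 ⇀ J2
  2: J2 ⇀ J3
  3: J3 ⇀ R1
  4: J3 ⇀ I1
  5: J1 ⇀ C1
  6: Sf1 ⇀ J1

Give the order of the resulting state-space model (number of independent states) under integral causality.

2  (C1, I1 all integral)

bond 6 stroke→Sf1  (Sf1: flow source, stroke at near end)
bond 4 stroke→I1  (I1 integral (f out))
bond 5 stroke→J1  (C1: C, integral causality)
bond 0 stroke→TF1  (0-jn J1 has e-setter on 5)
bond 1 stroke→J2  (through TF1, causality passes straight; one stroke at TF1)
bond 2 stroke→J3  (J2: bond 1 brought effort, rest push out)
bond 3 stroke→R1  (J3: bond 2 brought effort, rest push out)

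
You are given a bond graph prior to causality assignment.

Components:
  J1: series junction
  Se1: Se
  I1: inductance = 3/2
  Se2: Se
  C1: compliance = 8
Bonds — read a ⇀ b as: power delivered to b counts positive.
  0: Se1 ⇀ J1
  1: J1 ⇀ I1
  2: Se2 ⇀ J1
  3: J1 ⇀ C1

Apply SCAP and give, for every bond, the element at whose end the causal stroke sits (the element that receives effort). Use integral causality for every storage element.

bond 0 |J1  (Se1: effort source, stroke at far end)
bond 2 |J1  (source Se2 imposes e)
bond 1 |I1  (prefer integral on I1)
bond 3 |J1  (J1 flow already set via bond 1)

#0 |J1
#1 |I1
#2 |J1
#3 |J1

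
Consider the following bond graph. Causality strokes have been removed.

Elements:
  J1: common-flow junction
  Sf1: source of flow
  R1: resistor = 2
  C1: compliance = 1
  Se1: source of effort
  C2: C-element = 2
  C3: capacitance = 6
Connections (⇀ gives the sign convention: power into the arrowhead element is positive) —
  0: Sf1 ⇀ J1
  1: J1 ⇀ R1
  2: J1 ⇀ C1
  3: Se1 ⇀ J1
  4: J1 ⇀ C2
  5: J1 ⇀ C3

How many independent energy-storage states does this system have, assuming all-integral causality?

3  (C1, C2, C3 all integral)

β0 |Sf1  (Sf1 fixes flow; stroke at Sf1)
β3 |J1  (source Se1 imposes e)
β1 |J1  (1-jn J1 has f-setter on 0)
β2 |J1  (common-f at J1 fixed by 0)
β4 |J1  (common-f at J1 fixed by 0)
β5 |J1  (common-f at J1 fixed by 0)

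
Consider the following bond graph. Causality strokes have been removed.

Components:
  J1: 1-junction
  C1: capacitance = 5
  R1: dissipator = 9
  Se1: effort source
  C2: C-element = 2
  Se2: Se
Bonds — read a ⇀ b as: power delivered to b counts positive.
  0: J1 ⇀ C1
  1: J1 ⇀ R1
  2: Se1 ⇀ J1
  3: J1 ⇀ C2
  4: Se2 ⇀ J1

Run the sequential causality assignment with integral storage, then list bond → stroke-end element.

bond 2 |J1  (Se1 (Se) sets effort on bond)
bond 4 |J1  (Se2 fixes effort; stroke away)
bond 0 |J1  (C1 integral (e out))
bond 3 |J1  (C2 outputs effort q/C2)
bond 1 |R1  (closing 1-jn rule on J1)

β0 →J1
β1 →R1
β2 →J1
β3 →J1
β4 →J1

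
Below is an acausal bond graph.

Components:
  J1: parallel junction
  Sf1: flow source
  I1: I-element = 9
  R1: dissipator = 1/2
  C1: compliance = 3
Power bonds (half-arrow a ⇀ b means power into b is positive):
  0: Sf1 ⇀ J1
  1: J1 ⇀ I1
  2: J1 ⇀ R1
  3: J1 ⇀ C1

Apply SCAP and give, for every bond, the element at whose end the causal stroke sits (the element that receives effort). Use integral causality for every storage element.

bond 0 stroke at Sf1
bond 1 stroke at I1
bond 2 stroke at R1
bond 3 stroke at J1

b0 →Sf1  (Sf1 (Sf) sets flow on bond)
b1 →I1  (prefer integral on I1)
b3 →J1  (prefer integral on C1)
b2 →R1  (common-e at J1 fixed by 3)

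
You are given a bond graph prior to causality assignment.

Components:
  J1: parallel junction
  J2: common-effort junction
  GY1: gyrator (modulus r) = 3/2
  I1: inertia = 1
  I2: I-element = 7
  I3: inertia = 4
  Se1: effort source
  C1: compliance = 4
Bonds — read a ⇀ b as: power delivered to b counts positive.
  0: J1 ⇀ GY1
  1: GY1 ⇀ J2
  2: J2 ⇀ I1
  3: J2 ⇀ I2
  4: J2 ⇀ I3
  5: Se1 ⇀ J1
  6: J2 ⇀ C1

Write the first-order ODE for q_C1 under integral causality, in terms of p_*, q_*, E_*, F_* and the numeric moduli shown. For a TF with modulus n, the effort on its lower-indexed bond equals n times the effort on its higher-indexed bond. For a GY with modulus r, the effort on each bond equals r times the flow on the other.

bond 5 stroke→J1  (source Se1 imposes e)
bond 0 stroke→GY1  (J1: bond 5 brought effort, rest push out)
bond 1 stroke→GY1  (GY1: gyrator matches bond 0)
bond 2 stroke→I1  (I1 integral (f out))
bond 3 stroke→I2  (prefer integral on I2)
bond 4 stroke→I3  (I3 integral (f out))
bond 6 stroke→J2  (J2 needs exactly one e-in)

dq_C1/dt = 2*E_Se1/3 - p_I1 - p_I2/7 - p_I3/4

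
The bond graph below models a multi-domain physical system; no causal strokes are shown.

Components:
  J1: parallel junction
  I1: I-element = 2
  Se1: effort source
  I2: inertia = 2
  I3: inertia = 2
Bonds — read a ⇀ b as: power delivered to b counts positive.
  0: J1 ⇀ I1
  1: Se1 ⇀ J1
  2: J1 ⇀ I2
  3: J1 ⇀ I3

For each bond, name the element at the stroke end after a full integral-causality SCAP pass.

b0 |I1
b1 |J1
b2 |I2
b3 |I3

b1 stroke at J1  (Se1: effort source, stroke at far end)
b0 stroke at I1  (0-jn J1 has e-setter on 1)
b2 stroke at I2  (J1: bond 1 brought effort, rest push out)
b3 stroke at I3  (0-jn J1 has e-setter on 1)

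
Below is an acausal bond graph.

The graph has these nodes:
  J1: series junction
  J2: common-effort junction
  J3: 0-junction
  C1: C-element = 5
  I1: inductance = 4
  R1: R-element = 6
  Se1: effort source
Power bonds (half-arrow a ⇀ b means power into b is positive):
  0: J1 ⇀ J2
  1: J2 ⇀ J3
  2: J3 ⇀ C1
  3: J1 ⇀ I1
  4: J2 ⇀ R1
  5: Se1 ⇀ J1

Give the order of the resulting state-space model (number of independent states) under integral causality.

bond 5 stroke at J1  (Se1 fixes effort; stroke away)
bond 2 stroke at J3  (C1 integral (e out))
bond 1 stroke at J2  (J3: bond 2 brought effort, rest push out)
bond 0 stroke at J1  (common-e at J2 fixed by 1)
bond 4 stroke at R1  (common-e at J2 fixed by 1)
bond 3 stroke at I1  (J1 needs exactly one f-in)

2  (C1, I1 all integral)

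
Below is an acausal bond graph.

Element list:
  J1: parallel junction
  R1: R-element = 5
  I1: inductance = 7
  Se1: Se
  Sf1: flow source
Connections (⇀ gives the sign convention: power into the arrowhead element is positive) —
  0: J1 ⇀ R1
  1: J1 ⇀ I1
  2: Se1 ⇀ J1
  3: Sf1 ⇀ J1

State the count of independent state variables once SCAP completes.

1  (I1 all integral)

bond 2 stroke at J1  (Se1: effort source, stroke at far end)
bond 3 stroke at Sf1  (Sf1 fixes flow; stroke at Sf1)
bond 0 stroke at R1  (0-jn J1 has e-setter on 2)
bond 1 stroke at I1  (0-jn J1 has e-setter on 2)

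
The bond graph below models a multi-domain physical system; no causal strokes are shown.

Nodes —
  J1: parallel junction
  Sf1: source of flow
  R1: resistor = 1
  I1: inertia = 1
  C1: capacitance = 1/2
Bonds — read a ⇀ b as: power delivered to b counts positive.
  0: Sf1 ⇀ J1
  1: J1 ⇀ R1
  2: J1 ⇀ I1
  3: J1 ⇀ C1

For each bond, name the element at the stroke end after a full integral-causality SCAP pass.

#0 |Sf1
#1 |R1
#2 |I1
#3 |J1

β0 |Sf1  (Sf1 fixes flow; stroke at Sf1)
β2 |I1  (I1 outputs flow p/I1)
β3 |J1  (C1 outputs effort q/C1)
β1 |R1  (common-e at J1 fixed by 3)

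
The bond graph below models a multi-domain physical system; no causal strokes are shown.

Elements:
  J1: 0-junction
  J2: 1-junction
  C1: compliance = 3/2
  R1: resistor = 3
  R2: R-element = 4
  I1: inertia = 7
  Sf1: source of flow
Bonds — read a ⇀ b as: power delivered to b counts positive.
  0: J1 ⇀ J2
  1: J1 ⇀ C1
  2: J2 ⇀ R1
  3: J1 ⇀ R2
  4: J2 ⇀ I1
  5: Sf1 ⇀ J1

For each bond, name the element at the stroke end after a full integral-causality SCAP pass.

β5 |Sf1  (Sf1 fixes flow; stroke at Sf1)
β1 |J1  (C1 outputs effort q/C1)
β0 |J2  (J1: bond 1 brought effort, rest push out)
β3 |R2  (0-jn J1 has e-setter on 1)
β4 |I1  (I1: I, integral causality)
β2 |J2  (J2: bond 4 brought flow, rest push out)

b0 →J2
b1 →J1
b2 →J2
b3 →R2
b4 →I1
b5 →Sf1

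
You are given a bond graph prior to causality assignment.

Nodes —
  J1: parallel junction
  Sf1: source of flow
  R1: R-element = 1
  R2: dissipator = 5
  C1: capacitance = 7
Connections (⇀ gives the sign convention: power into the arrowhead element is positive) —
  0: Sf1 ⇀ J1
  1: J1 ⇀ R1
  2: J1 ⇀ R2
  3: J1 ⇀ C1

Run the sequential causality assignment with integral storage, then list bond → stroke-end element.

b0 stroke at Sf1  (Sf1 fixes flow; stroke at Sf1)
b3 stroke at J1  (C1 integral (e out))
b1 stroke at R1  (J1 effort already set via bond 3)
b2 stroke at R2  (J1 effort already set via bond 3)

bond 0 →Sf1
bond 1 →R1
bond 2 →R2
bond 3 →J1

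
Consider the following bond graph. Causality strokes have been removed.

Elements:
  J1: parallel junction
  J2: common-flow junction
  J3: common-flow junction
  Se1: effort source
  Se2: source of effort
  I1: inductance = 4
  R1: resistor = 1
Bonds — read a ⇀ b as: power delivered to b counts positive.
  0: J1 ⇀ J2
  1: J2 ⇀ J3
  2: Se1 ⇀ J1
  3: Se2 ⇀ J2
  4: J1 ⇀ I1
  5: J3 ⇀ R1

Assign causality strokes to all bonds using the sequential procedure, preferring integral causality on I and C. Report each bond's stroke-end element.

bond 2 |J1  (Se1: effort source, stroke at far end)
bond 3 |J2  (Se2: effort source, stroke at far end)
bond 0 |J2  (J1: bond 2 brought effort, rest push out)
bond 4 |I1  (J1 effort already set via bond 2)
bond 1 |J3  (J2 needs exactly one f-in)
bond 5 |R1  (only one flow-in slot at J3)

bond 0 →J2
bond 1 →J3
bond 2 →J1
bond 3 →J2
bond 4 →I1
bond 5 →R1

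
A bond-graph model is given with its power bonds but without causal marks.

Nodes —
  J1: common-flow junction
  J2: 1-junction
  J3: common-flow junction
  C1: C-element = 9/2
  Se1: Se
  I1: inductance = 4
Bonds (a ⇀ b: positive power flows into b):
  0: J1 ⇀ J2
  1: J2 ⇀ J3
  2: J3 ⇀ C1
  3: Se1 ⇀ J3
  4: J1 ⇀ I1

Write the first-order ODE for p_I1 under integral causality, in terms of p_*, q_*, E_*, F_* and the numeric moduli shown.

dp_I1/dt = E_Se1 - 2*q_C1/9

β3 stroke at J3  (Se1 fixes effort; stroke away)
β2 stroke at J3  (C1: C, integral causality)
β1 stroke at J2  (J3: last free bond brings flow in)
β0 stroke at J1  (J2: last free bond brings flow in)
β4 stroke at I1  (J1: last free bond brings flow in)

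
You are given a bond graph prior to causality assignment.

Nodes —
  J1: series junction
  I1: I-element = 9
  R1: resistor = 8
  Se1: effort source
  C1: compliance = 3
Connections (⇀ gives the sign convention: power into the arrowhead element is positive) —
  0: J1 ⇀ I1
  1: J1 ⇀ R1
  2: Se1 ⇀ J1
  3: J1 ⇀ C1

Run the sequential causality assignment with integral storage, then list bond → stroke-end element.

bond 0 stroke at I1
bond 1 stroke at J1
bond 2 stroke at J1
bond 3 stroke at J1

b2 stroke at J1  (source Se1 imposes e)
b0 stroke at I1  (I1 outputs flow p/I1)
b1 stroke at J1  (1-jn J1 has f-setter on 0)
b3 stroke at J1  (J1 flow already set via bond 0)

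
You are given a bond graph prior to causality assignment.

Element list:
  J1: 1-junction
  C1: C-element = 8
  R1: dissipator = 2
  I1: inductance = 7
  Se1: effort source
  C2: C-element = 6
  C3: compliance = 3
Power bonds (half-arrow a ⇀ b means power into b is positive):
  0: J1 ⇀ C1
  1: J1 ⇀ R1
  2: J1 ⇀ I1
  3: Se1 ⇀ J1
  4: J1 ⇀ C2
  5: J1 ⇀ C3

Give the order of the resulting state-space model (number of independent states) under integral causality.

4  (C1, C2, C3, I1 all integral)

b3 stroke at J1  (Se1 (Se) sets effort on bond)
b0 stroke at J1  (C1 integral (e out))
b2 stroke at I1  (I1: I, integral causality)
b1 stroke at J1  (common-f at J1 fixed by 2)
b4 stroke at J1  (J1: bond 2 brought flow, rest push out)
b5 stroke at J1  (common-f at J1 fixed by 2)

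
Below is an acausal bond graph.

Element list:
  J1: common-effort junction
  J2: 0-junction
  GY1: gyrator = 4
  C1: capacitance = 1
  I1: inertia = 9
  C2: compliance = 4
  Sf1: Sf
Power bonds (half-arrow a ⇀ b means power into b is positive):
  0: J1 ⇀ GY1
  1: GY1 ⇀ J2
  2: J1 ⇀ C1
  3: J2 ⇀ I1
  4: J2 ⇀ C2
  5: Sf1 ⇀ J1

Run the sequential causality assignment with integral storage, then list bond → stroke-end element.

bond 5 →Sf1  (Sf1 (Sf) sets flow on bond)
bond 2 →J1  (prefer integral on C1)
bond 0 →GY1  (0-jn J1 has e-setter on 2)
bond 1 →GY1  (GY1 both-in/both-out from 0)
bond 3 →I1  (I1 integral (f out))
bond 4 →J2  (closing 0-jn rule on J2)

β0 stroke at GY1
β1 stroke at GY1
β2 stroke at J1
β3 stroke at I1
β4 stroke at J2
β5 stroke at Sf1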